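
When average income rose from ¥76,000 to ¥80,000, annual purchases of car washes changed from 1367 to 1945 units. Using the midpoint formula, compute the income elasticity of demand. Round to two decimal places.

ΔQ = 578, ΔI = 4000. Midpoints: Ī = 78,000, Q̄ = 1656.0.
ε_I = (ΔQ/ΔI)(Ī/Q̄) = (578/4000)(78000/1656.0).

6.81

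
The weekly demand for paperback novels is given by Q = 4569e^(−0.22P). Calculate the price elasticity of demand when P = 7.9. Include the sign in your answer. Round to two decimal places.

-1.74

At P = 7.9, Q = 803.558.
dQ/dP = −0.22·4569e^(−0.22P) = −0.22Q = -176.783.
ε = (dQ/dP)(P/Q) = (-176.783)(7.9/803.558).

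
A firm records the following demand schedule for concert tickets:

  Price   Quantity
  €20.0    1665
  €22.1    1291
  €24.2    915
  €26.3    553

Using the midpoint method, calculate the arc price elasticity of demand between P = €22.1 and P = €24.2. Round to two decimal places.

-3.76

At P = 22.1, Q = 1291; at P = 24.2, Q = 915.
ΔQ = -376, ΔP = 2.1. Midpoints: P̄ = 23.15, Q̄ = 1103.0.
ε = (ΔQ/ΔP)(P̄/Q̄) = (-376/2.1)(23.15/1103.0).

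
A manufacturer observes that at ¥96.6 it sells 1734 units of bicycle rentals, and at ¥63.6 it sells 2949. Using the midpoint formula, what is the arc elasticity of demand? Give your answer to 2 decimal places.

ΔQ = 2949 − 1734 = 1215; ΔP = 63.6 − 96.6 = -33.0.
Midpoints: P̄ = 80.10, Q̄ = 2341.5.
ε = (ΔQ/ΔP)(P̄/Q̄) = (1215/-33.0)(80.10/2341.5).

-1.26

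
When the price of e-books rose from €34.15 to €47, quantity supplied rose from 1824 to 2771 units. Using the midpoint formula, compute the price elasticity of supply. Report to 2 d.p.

1.30

ΔQ = 2771 − 1824 = 947; ΔP = 47 − 34.15 = 12.85.
Midpoints: P̄ = 40.58, Q̄ = 2297.5.
ε_s = (ΔQ/ΔP)(P̄/Q̄) = (947/12.85)(40.58/2297.5).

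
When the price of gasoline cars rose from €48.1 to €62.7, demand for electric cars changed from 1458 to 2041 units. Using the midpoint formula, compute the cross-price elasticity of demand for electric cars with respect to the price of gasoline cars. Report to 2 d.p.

ΔQ_x = 2041 − 1458 = 583; ΔP_y = 62.7 − 48.1 = 14.6.
Midpoints: P̄_y = 55.40, Q̄_x = 1749.5.
ε_xy = (ΔQ_x/ΔP_y)(P̄_y/Q̄_x) = (583/14.6)(55.40/1749.5).
ε_xy > 0, so the goods are substitutes.

1.26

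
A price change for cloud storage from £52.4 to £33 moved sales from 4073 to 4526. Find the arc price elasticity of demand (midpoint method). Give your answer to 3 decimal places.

-0.232

ΔQ = 4526 − 4073 = 453; ΔP = 33 − 52.4 = -19.4.
Midpoints: P̄ = 42.70, Q̄ = 4299.5.
ε = (ΔQ/ΔP)(P̄/Q̄) = (453/-19.4)(42.70/4299.5).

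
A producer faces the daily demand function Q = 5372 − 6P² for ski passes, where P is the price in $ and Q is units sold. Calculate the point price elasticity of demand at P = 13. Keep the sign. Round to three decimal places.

At P = 13, Q = 4358.
dQ/dP = −12P = -156.
ε = (dQ/dP)(P/Q) = (-156)(13/4358).

-0.465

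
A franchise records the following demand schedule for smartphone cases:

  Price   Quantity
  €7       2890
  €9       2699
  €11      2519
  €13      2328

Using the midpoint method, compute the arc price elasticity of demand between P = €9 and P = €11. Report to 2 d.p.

At P = 9, Q = 2699; at P = 11, Q = 2519.
ΔQ = -180, ΔP = 2. Midpoints: P̄ = 10.00, Q̄ = 2609.0.
ε = (ΔQ/ΔP)(P̄/Q̄) = (-180/2)(10.00/2609.0).

-0.34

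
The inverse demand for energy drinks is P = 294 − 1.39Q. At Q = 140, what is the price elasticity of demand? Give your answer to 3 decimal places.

At Q = 140, P = 294 − 1.39(140) = 99.40.
dP/dQ = −1.39, so dQ/dP = 1/(−1.39) = -0.719.
ε = (dQ/dP)(P/Q) = (-0.719)(99.40/140).

-0.511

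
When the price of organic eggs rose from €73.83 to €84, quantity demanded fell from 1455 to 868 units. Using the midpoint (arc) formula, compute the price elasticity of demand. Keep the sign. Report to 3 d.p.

ΔQ = 868 − 1455 = -587; ΔP = 84 − 73.83 = 10.17.
Midpoints: P̄ = 78.91, Q̄ = 1161.5.
ε = (ΔQ/ΔP)(P̄/Q̄) = (-587/10.17)(78.91/1161.5).

-3.922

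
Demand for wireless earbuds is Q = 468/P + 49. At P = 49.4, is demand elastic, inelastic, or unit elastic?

inelastic

Q = 58.474, dQ/dP = -0.192.
ε = (dQ/dP)(P/Q) ≈ -0.162.
|ε| = 0.16 < 1.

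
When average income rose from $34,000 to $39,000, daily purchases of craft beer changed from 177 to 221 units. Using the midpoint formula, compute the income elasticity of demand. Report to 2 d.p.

1.61

ΔQ = 44, ΔI = 5000. Midpoints: Ī = 36,500, Q̄ = 199.0.
ε_I = (ΔQ/ΔI)(Ī/Q̄) = (44/5000)(36500/199.0).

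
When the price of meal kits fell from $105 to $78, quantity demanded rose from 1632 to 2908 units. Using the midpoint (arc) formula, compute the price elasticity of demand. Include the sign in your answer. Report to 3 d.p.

-1.905

ΔQ = 2908 − 1632 = 1276; ΔP = 78 − 105 = -27.
Midpoints: P̄ = 91.50, Q̄ = 2270.0.
ε = (ΔQ/ΔP)(P̄/Q̄) = (1276/-27)(91.50/2270.0).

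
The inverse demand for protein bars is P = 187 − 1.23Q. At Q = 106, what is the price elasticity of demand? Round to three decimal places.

-0.434

At Q = 106, P = 187 − 1.23(106) = 56.62.
dP/dQ = −1.23, so dQ/dP = 1/(−1.23) = -0.813.
ε = (dQ/dP)(P/Q) = (-0.813)(56.62/106).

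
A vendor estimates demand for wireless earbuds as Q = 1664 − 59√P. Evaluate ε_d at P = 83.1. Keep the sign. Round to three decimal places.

At P = 83.1, Q = 1126.161.
dQ/dP = −59/(2√P) = -3.236.
ε = (dQ/dP)(P/Q) = (-3.236)(83.1/1126.161).
|ε| < 1, so demand is inelastic at this price.

-0.239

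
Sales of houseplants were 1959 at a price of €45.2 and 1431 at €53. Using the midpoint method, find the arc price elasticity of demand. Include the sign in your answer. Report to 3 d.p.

ΔQ = 1431 − 1959 = -528; ΔP = 53 − 45.2 = 7.8.
Midpoints: P̄ = 49.10, Q̄ = 1695.0.
ε = (ΔQ/ΔP)(P̄/Q̄) = (-528/7.8)(49.10/1695.0).

-1.961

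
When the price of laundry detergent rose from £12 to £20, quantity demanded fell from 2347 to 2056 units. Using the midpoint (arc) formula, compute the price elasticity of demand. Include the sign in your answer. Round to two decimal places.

-0.26

ΔQ = 2056 − 2347 = -291; ΔP = 20 − 12 = 8.
Midpoints: P̄ = 16.00, Q̄ = 2201.5.
ε = (ΔQ/ΔP)(P̄/Q̄) = (-291/8)(16.00/2201.5).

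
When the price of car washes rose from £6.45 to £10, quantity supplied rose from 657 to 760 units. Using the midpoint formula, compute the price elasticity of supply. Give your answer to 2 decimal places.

ΔQ = 760 − 657 = 103; ΔP = 10 − 6.45 = 3.55.
Midpoints: P̄ = 8.22, Q̄ = 708.5.
ε_s = (ΔQ/ΔP)(P̄/Q̄) = (103/3.55)(8.22/708.5).

0.34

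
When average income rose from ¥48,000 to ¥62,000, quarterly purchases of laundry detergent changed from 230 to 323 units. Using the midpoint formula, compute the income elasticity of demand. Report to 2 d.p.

1.32

ΔQ = 93, ΔI = 14000. Midpoints: Ī = 55,000, Q̄ = 276.5.
ε_I = (ΔQ/ΔI)(Ī/Q̄) = (93/14000)(55000/276.5).
ε_I > 0, so the good is normal.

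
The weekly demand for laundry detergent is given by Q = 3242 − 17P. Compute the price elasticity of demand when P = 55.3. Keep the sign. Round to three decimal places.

At P = 55.3, Q = 2301.900.
dQ/dP = −17.
ε = (dQ/dP)(P/Q) = (-17)(55.3/2301.900).

-0.408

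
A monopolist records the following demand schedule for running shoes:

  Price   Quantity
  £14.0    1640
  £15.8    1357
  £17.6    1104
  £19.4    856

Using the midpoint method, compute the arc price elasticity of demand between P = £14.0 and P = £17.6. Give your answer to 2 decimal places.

-1.71

At P = 14.0, Q = 1640; at P = 17.6, Q = 1104.
ΔQ = -536, ΔP = 3.6. Midpoints: P̄ = 15.80, Q̄ = 1372.0.
ε = (ΔQ/ΔP)(P̄/Q̄) = (-536/3.6)(15.80/1372.0).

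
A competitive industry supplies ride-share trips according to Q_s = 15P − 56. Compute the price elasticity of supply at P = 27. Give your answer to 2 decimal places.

1.16

At P = 27, Q_s = 349.
dQ_s/dP = 15.
ε_s = (dQ_s/dP)(P/Q_s) = (15)(27/349).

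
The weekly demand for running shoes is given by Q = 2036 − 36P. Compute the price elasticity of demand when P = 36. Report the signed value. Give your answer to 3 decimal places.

At P = 36, Q = 740.
dQ/dP = −36.
ε = (dQ/dP)(P/Q) = (-36)(36/740).

-1.751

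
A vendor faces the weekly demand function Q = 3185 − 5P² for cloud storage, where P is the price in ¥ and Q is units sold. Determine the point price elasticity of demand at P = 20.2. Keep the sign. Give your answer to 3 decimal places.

At P = 20.2, Q = 1144.800.
dQ/dP = −10P = -202.
ε = (dQ/dP)(P/Q) = (-202)(20.2/1144.800).

-3.564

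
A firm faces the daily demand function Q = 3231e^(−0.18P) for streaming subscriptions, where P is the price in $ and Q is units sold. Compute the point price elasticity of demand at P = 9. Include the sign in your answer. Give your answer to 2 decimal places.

-1.62

At P = 9, Q = 639.411.
dQ/dP = −0.18·3231e^(−0.18P) = −0.18Q = -115.094.
ε = (dQ/dP)(P/Q) = (-115.094)(9/639.411).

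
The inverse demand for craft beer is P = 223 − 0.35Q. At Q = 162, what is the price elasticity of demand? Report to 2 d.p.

-2.93

At Q = 162, P = 223 − 0.35(162) = 166.30.
dP/dQ = −0.35, so dQ/dP = 1/(−0.35) = -2.857.
ε = (dQ/dP)(P/Q) = (-2.857)(166.30/162).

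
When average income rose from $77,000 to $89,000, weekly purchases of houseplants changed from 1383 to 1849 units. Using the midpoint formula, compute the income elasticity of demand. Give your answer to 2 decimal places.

1.99

ΔQ = 466, ΔI = 12000. Midpoints: Ī = 83,000, Q̄ = 1616.0.
ε_I = (ΔQ/ΔI)(Ī/Q̄) = (466/12000)(83000/1616.0).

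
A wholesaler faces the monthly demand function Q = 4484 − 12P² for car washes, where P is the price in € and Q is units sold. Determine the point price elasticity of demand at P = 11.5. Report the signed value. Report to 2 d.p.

-1.10

At P = 11.5, Q = 2897.
dQ/dP = −24P = -276.
ε = (dQ/dP)(P/Q) = (-276)(11.5/2897).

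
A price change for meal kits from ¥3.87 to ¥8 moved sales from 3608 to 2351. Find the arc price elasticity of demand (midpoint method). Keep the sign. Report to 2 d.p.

ΔQ = 2351 − 3608 = -1257; ΔP = 8 − 3.87 = 4.13.
Midpoints: P̄ = 5.94, Q̄ = 2979.5.
ε = (ΔQ/ΔP)(P̄/Q̄) = (-1257/4.13)(5.94/2979.5).

-0.61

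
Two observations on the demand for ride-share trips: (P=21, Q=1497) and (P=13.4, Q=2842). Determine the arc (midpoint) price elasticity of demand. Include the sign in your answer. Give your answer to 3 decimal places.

ΔQ = 2842 − 1497 = 1345; ΔP = 13.4 − 21 = -7.6.
Midpoints: P̄ = 17.20, Q̄ = 2169.5.
ε = (ΔQ/ΔP)(P̄/Q̄) = (1345/-7.6)(17.20/2169.5).

-1.403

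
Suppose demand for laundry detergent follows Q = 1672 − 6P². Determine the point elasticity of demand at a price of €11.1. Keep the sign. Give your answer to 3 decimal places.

-1.585

At P = 11.1, Q = 932.740.
dQ/dP = −12P = -133.200.
ε = (dQ/dP)(P/Q) = (-133.200)(11.1/932.740).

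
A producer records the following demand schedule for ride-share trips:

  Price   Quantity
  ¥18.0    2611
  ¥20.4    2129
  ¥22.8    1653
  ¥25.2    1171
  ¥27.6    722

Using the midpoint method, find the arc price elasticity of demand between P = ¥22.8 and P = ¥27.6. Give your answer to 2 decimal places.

-4.12

At P = 22.8, Q = 1653; at P = 27.6, Q = 722.
ΔQ = -931, ΔP = 4.8. Midpoints: P̄ = 25.20, Q̄ = 1187.5.
ε = (ΔQ/ΔP)(P̄/Q̄) = (-931/4.8)(25.20/1187.5).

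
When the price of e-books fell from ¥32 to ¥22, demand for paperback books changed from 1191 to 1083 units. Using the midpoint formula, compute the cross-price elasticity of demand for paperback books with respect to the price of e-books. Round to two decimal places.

ΔQ_x = 1083 − 1191 = -108; ΔP_y = 22 − 32 = -10.
Midpoints: P̄_y = 27.00, Q̄_x = 1137.0.
ε_xy = (ΔQ_x/ΔP_y)(P̄_y/Q̄_x) = (-108/-10)(27.00/1137.0).
ε_xy > 0, so the goods are substitutes.

0.26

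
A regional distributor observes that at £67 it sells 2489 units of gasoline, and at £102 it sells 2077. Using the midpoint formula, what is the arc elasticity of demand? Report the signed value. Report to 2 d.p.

-0.44

ΔQ = 2077 − 2489 = -412; ΔP = 102 − 67 = 35.
Midpoints: P̄ = 84.50, Q̄ = 2283.0.
ε = (ΔQ/ΔP)(P̄/Q̄) = (-412/35)(84.50/2283.0).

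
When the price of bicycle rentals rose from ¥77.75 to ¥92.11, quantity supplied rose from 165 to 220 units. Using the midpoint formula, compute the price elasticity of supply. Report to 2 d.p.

1.69

ΔQ = 220 − 165 = 55; ΔP = 92.11 − 77.75 = 14.36.
Midpoints: P̄ = 84.93, Q̄ = 192.5.
ε_s = (ΔQ/ΔP)(P̄/Q̄) = (55/14.36)(84.93/192.5).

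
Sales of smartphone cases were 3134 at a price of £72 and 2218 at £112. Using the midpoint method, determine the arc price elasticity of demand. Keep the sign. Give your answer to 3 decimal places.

ΔQ = 2218 − 3134 = -916; ΔP = 112 − 72 = 40.
Midpoints: P̄ = 92.00, Q̄ = 2676.0.
ε = (ΔQ/ΔP)(P̄/Q̄) = (-916/40)(92.00/2676.0).

-0.787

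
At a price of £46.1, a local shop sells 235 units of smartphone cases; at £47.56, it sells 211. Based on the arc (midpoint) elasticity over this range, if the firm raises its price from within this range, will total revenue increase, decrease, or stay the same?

decrease

Arc ε = (-24/1.46)(46.83/223.0) ≈ -3.452.
|ε| = 3.45 > 1, so demand is elastic. A price rise therefore reduces total revenue.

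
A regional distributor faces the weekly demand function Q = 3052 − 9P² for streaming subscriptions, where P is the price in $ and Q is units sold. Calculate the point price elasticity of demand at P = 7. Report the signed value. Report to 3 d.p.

-0.338

At P = 7, Q = 2611.
dQ/dP = −18P = -126.
ε = (dQ/dP)(P/Q) = (-126)(7/2611).
|ε| < 1, so demand is inelastic at this price.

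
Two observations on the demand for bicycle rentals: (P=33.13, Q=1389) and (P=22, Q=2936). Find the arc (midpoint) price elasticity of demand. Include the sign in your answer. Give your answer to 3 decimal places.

-1.772

ΔQ = 2936 − 1389 = 1547; ΔP = 22 − 33.13 = -11.13.
Midpoints: P̄ = 27.57, Q̄ = 2162.5.
ε = (ΔQ/ΔP)(P̄/Q̄) = (1547/-11.13)(27.57/2162.5).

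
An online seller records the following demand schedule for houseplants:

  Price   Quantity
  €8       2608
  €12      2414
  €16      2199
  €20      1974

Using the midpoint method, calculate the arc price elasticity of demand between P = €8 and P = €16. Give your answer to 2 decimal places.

-0.26

At P = 8, Q = 2608; at P = 16, Q = 2199.
ΔQ = -409, ΔP = 8. Midpoints: P̄ = 12.00, Q̄ = 2403.5.
ε = (ΔQ/ΔP)(P̄/Q̄) = (-409/8)(12.00/2403.5).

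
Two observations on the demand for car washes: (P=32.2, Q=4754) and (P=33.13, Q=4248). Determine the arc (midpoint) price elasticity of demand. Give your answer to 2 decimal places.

-3.95

ΔQ = 4248 − 4754 = -506; ΔP = 33.13 − 32.2 = 0.93.
Midpoints: P̄ = 32.67, Q̄ = 4501.0.
ε = (ΔQ/ΔP)(P̄/Q̄) = (-506/0.93)(32.67/4501.0).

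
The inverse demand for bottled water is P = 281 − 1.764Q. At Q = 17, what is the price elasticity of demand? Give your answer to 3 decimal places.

At Q = 17, P = 281 − 1.764(17) = 251.01.
dP/dQ = −1.764, so dQ/dP = 1/(−1.764) = -0.567.
ε = (dQ/dP)(P/Q) = (-0.567)(251.01/17).

-8.370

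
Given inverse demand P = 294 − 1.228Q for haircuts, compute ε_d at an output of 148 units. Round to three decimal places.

-0.618

At Q = 148, P = 294 − 1.228(148) = 112.26.
dP/dQ = −1.228, so dQ/dP = 1/(−1.228) = -0.814.
ε = (dQ/dP)(P/Q) = (-0.814)(112.26/148).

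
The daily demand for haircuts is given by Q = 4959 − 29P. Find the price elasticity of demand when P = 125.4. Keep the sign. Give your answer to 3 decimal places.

-2.750

At P = 125.4, Q = 1322.400.
dQ/dP = −29.
ε = (dQ/dP)(P/Q) = (-29)(125.4/1322.400).
|ε| > 1, so demand is elastic at this price.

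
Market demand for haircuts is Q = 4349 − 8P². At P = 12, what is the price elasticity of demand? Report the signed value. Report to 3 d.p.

-0.721

At P = 12, Q = 3197.
dQ/dP = −16P = -192.
ε = (dQ/dP)(P/Q) = (-192)(12/3197).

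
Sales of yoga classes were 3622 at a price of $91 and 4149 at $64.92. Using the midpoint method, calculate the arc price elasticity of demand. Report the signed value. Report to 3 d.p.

-0.405

ΔQ = 4149 − 3622 = 527; ΔP = 64.92 − 91 = -26.08.
Midpoints: P̄ = 77.96, Q̄ = 3885.5.
ε = (ΔQ/ΔP)(P̄/Q̄) = (527/-26.08)(77.96/3885.5).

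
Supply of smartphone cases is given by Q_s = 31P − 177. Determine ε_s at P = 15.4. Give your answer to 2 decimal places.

At P = 15.4, Q_s = 300.40.
dQ_s/dP = 31.
ε_s = (dQ_s/dP)(P/Q_s) = (31)(15.4/300.40).

1.59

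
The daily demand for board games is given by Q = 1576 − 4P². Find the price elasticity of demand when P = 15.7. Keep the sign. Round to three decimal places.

-3.342

At P = 15.7, Q = 590.040.
dQ/dP = −8P = -125.600.
ε = (dQ/dP)(P/Q) = (-125.600)(15.7/590.040).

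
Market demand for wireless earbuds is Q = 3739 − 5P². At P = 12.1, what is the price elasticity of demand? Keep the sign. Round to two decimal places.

-0.49

At P = 12.1, Q = 3006.950.
dQ/dP = −10P = -121.
ε = (dQ/dP)(P/Q) = (-121)(12.1/3006.950).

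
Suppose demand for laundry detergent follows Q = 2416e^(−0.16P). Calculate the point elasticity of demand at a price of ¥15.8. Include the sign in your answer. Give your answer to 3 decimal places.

At P = 15.8, Q = 192.841.
dQ/dP = −0.16·2416e^(−0.16P) = −0.16Q = -30.855.
ε = (dQ/dP)(P/Q) = (-30.855)(15.8/192.841).
|ε| > 1, so demand is elastic at this price.

-2.528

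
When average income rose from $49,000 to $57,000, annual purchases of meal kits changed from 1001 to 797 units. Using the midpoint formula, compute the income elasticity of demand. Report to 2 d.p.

ΔQ = -204, ΔI = 8000. Midpoints: Ī = 53,000, Q̄ = 899.0.
ε_I = (ΔQ/ΔI)(Ī/Q̄) = (-204/8000)(53000/899.0).

-1.50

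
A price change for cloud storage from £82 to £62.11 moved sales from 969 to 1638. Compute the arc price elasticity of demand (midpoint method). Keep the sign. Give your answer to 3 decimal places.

ΔQ = 1638 − 969 = 669; ΔP = 62.11 − 82 = -19.89.
Midpoints: P̄ = 72.06, Q̄ = 1303.5.
ε = (ΔQ/ΔP)(P̄/Q̄) = (669/-19.89)(72.06/1303.5).

-1.859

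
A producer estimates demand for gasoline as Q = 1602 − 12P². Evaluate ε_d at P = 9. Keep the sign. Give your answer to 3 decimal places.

At P = 9, Q = 630.
dQ/dP = −24P = -216.
ε = (dQ/dP)(P/Q) = (-216)(9/630).
|ε| > 1, so demand is elastic at this price.

-3.086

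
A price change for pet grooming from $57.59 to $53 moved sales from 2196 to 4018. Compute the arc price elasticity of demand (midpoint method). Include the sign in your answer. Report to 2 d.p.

-7.06

ΔQ = 4018 − 2196 = 1822; ΔP = 53 − 57.59 = -4.59.
Midpoints: P̄ = 55.30, Q̄ = 3107.0.
ε = (ΔQ/ΔP)(P̄/Q̄) = (1822/-4.59)(55.30/3107.0).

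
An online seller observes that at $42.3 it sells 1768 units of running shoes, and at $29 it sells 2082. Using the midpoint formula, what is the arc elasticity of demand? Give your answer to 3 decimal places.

-0.437

ΔQ = 2082 − 1768 = 314; ΔP = 29 − 42.3 = -13.3.
Midpoints: P̄ = 35.65, Q̄ = 1925.0.
ε = (ΔQ/ΔP)(P̄/Q̄) = (314/-13.3)(35.65/1925.0).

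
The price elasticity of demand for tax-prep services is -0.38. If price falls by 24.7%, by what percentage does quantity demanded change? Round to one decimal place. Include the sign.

%ΔQ ≈ ε × %ΔP = (-0.38)(-24.7%) = 9.39%.

9.4%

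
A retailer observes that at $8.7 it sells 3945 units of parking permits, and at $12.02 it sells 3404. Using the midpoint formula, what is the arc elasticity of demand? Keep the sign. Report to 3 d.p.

-0.459

ΔQ = 3404 − 3945 = -541; ΔP = 12.02 − 8.7 = 3.32.
Midpoints: P̄ = 10.36, Q̄ = 3674.5.
ε = (ΔQ/ΔP)(P̄/Q̄) = (-541/3.32)(10.36/3674.5).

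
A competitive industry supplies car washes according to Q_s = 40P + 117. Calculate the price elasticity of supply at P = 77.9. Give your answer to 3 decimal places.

0.964

At P = 77.9, Q_s = 3233.
dQ_s/dP = 40.
ε_s = (dQ_s/dP)(P/Q_s) = (40)(77.9/3233).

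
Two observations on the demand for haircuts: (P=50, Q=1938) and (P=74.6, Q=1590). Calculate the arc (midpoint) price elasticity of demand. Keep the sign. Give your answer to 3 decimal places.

ΔQ = 1590 − 1938 = -348; ΔP = 74.6 − 50 = 24.6.
Midpoints: P̄ = 62.30, Q̄ = 1764.0.
ε = (ΔQ/ΔP)(P̄/Q̄) = (-348/24.6)(62.30/1764.0).

-0.500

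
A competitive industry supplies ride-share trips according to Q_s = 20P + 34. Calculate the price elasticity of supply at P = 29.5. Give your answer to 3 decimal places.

At P = 29.5, Q_s = 624.
dQ_s/dP = 20.
ε_s = (dQ_s/dP)(P/Q_s) = (20)(29.5/624).

0.946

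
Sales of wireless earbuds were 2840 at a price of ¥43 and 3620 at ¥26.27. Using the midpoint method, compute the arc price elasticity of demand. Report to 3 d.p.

-0.500

ΔQ = 3620 − 2840 = 780; ΔP = 26.27 − 43 = -16.73.
Midpoints: P̄ = 34.63, Q̄ = 3230.0.
ε = (ΔQ/ΔP)(P̄/Q̄) = (780/-16.73)(34.63/3230.0).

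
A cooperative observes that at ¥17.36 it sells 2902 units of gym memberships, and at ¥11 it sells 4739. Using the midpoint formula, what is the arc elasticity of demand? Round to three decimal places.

ΔQ = 4739 − 2902 = 1837; ΔP = 11 − 17.36 = -6.36.
Midpoints: P̄ = 14.18, Q̄ = 3820.5.
ε = (ΔQ/ΔP)(P̄/Q̄) = (1837/-6.36)(14.18/3820.5).

-1.072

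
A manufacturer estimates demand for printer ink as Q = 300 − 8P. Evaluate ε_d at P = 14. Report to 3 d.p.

At P = 14, Q = 188.
dQ/dP = −8.
ε = (dQ/dP)(P/Q) = (-8)(14/188).
|ε| < 1, so demand is inelastic at this price.

-0.596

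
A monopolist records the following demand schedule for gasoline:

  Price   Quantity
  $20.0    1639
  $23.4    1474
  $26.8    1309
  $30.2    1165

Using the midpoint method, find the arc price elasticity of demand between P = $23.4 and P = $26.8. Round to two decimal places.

-0.88

At P = 23.4, Q = 1474; at P = 26.8, Q = 1309.
ΔQ = -165, ΔP = 3.4. Midpoints: P̄ = 25.10, Q̄ = 1391.5.
ε = (ΔQ/ΔP)(P̄/Q̄) = (-165/3.4)(25.10/1391.5).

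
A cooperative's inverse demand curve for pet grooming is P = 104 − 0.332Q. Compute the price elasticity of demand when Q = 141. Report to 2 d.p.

-1.22

At Q = 141, P = 104 − 0.332(141) = 57.19.
dP/dQ = −0.332, so dQ/dP = 1/(−0.332) = -3.012.
ε = (dQ/dP)(P/Q) = (-3.012)(57.19/141).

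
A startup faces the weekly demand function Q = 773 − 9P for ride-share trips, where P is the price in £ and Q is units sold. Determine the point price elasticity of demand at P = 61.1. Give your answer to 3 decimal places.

-2.465

At P = 61.1, Q = 223.100.
dQ/dP = −9.
ε = (dQ/dP)(P/Q) = (-9)(61.1/223.100).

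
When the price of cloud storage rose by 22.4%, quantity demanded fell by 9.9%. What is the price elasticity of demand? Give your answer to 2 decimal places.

ε = %ΔQ / %ΔP = (-9.9)/(22.4) = -0.442.

-0.44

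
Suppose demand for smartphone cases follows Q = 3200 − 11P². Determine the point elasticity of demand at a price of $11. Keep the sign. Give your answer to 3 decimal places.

-1.424

At P = 11, Q = 1869.
dQ/dP = −22P = -242.
ε = (dQ/dP)(P/Q) = (-242)(11/1869).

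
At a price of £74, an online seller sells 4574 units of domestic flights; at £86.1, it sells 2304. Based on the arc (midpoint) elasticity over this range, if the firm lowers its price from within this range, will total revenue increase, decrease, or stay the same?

increase

Arc ε = (-2270/12.1)(80.05/3439.0) ≈ -4.367.
|ε| = 4.37 > 1, so demand is elastic. A price cut therefore raises total revenue.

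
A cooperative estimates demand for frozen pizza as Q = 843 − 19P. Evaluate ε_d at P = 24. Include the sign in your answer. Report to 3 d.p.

At P = 24, Q = 387.
dQ/dP = −19.
ε = (dQ/dP)(P/Q) = (-19)(24/387).

-1.178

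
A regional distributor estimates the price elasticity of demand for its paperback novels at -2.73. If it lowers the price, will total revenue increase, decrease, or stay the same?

increase

|ε| = 2.73 > 1, so demand is elastic. A price cut therefore raises total revenue.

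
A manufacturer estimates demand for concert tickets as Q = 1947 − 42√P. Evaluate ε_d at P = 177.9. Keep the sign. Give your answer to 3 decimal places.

At P = 177.9, Q = 1386.808.
dQ/dP = −42/(2√P) = -1.574.
ε = (dQ/dP)(P/Q) = (-1.574)(177.9/1386.808).

-0.202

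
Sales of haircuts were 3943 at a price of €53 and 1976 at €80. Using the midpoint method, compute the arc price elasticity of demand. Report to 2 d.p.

ΔQ = 1976 − 3943 = -1967; ΔP = 80 − 53 = 27.
Midpoints: P̄ = 66.50, Q̄ = 2959.5.
ε = (ΔQ/ΔP)(P̄/Q̄) = (-1967/27)(66.50/2959.5).

-1.64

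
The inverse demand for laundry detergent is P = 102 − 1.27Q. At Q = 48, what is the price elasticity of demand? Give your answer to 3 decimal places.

At Q = 48, P = 102 − 1.27(48) = 41.04.
dP/dQ = −1.27, so dQ/dP = 1/(−1.27) = -0.787.
ε = (dQ/dP)(P/Q) = (-0.787)(41.04/48).

-0.673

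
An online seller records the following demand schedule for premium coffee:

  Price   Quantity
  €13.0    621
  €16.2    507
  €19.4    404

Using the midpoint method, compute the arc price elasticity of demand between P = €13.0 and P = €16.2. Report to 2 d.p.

At P = 13.0, Q = 621; at P = 16.2, Q = 507.
ΔQ = -114, ΔP = 3.2. Midpoints: P̄ = 14.60, Q̄ = 564.0.
ε = (ΔQ/ΔP)(P̄/Q̄) = (-114/3.2)(14.60/564.0).

-0.92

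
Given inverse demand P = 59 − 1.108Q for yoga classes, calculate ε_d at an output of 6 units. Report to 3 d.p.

At Q = 6, P = 59 − 1.108(6) = 52.35.
dP/dQ = −1.108, so dQ/dP = 1/(−1.108) = -0.903.
ε = (dQ/dP)(P/Q) = (-0.903)(52.35/6).

-7.875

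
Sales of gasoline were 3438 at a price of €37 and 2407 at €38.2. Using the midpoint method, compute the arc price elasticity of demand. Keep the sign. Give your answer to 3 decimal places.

-11.054

ΔQ = 2407 − 3438 = -1031; ΔP = 38.2 − 37 = 1.2.
Midpoints: P̄ = 37.60, Q̄ = 2922.5.
ε = (ΔQ/ΔP)(P̄/Q̄) = (-1031/1.2)(37.60/2922.5).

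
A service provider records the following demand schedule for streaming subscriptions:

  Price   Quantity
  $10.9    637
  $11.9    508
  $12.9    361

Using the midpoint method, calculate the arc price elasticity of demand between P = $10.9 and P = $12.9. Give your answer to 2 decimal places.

-3.29

At P = 10.9, Q = 637; at P = 12.9, Q = 361.
ΔQ = -276, ΔP = 2.0. Midpoints: P̄ = 11.90, Q̄ = 499.0.
ε = (ΔQ/ΔP)(P̄/Q̄) = (-276/2.0)(11.90/499.0).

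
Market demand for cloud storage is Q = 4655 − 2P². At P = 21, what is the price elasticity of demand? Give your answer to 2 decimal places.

At P = 21, Q = 3773.
dQ/dP = −4P = -84.
ε = (dQ/dP)(P/Q) = (-84)(21/3773).

-0.47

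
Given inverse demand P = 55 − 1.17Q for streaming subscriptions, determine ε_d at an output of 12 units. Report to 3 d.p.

-2.917

At Q = 12, P = 55 − 1.17(12) = 40.96.
dP/dQ = −1.17, so dQ/dP = 1/(−1.17) = -0.855.
ε = (dQ/dP)(P/Q) = (-0.855)(40.96/12).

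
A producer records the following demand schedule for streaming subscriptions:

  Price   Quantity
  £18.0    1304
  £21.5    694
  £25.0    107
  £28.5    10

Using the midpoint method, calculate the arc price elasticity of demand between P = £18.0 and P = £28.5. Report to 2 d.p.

-4.36

At P = 18.0, Q = 1304; at P = 28.5, Q = 10.
ΔQ = -1294, ΔP = 10.5. Midpoints: P̄ = 23.25, Q̄ = 657.0.
ε = (ΔQ/ΔP)(P̄/Q̄) = (-1294/10.5)(23.25/657.0).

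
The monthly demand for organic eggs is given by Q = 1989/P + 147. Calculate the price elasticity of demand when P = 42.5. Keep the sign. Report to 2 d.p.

-0.24

At P = 42.5, Q = 193.800.
dQ/dP = −1989/P² = -1.101.
ε = (dQ/dP)(P/Q) = (-1.101)(42.5/193.800).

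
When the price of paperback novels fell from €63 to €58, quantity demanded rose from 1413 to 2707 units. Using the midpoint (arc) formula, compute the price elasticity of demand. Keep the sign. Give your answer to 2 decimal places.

ΔQ = 2707 − 1413 = 1294; ΔP = 58 − 63 = -5.
Midpoints: P̄ = 60.50, Q̄ = 2060.0.
ε = (ΔQ/ΔP)(P̄/Q̄) = (1294/-5)(60.50/2060.0).

-7.60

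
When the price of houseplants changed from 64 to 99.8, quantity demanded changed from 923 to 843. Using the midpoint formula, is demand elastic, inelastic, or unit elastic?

inelastic

Arc ε ≈ -0.207.
|ε| = 0.21 < 1.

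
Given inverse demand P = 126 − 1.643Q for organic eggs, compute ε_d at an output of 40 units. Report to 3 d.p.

-0.917

At Q = 40, P = 126 − 1.643(40) = 60.28.
dP/dQ = −1.643, so dQ/dP = 1/(−1.643) = -0.609.
ε = (dQ/dP)(P/Q) = (-0.609)(60.28/40).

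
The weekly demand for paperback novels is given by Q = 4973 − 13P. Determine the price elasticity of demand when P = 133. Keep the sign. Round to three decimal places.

-0.533

At P = 133, Q = 3244.
dQ/dP = −13.
ε = (dQ/dP)(P/Q) = (-13)(133/3244).
|ε| < 1, so demand is inelastic at this price.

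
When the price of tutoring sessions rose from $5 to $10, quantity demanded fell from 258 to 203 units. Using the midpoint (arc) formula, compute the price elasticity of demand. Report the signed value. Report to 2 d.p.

ΔQ = 203 − 258 = -55; ΔP = 10 − 5 = 5.
Midpoints: P̄ = 7.50, Q̄ = 230.5.
ε = (ΔQ/ΔP)(P̄/Q̄) = (-55/5)(7.50/230.5).

-0.36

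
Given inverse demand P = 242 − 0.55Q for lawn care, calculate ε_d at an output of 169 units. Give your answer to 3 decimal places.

-1.604

At Q = 169, P = 242 − 0.55(169) = 149.05.
dP/dQ = −0.55, so dQ/dP = 1/(−0.55) = -1.818.
ε = (dQ/dP)(P/Q) = (-1.818)(149.05/169).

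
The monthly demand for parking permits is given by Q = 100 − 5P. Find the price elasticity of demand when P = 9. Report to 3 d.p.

-0.818

At P = 9, Q = 55.
dQ/dP = −5.
ε = (dQ/dP)(P/Q) = (-5)(9/55).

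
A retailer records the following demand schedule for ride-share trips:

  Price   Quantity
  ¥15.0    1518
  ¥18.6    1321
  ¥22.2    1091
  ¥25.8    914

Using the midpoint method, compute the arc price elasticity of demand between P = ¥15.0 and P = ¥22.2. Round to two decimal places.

-0.85

At P = 15.0, Q = 1518; at P = 22.2, Q = 1091.
ΔQ = -427, ΔP = 7.2. Midpoints: P̄ = 18.60, Q̄ = 1304.5.
ε = (ΔQ/ΔP)(P̄/Q̄) = (-427/7.2)(18.60/1304.5).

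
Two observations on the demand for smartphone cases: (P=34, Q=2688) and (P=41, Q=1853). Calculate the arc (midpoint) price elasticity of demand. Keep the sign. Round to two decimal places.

ΔQ = 1853 − 2688 = -835; ΔP = 41 − 34 = 7.
Midpoints: P̄ = 37.50, Q̄ = 2270.5.
ε = (ΔQ/ΔP)(P̄/Q̄) = (-835/7)(37.50/2270.5).

-1.97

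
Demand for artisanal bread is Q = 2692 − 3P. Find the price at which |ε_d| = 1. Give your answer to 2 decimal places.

For linear demand Q = a − bP, ε = −bP/(a − bP). |ε| = 1 when bP = a − bP, i.e. P = a/(2b).
P = 2692/(2·3) = 2692/6 = 448.6667.

448.67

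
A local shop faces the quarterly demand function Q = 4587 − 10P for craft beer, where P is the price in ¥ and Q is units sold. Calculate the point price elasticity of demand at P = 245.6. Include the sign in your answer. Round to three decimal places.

-1.153

At P = 245.6, Q = 2131.
dQ/dP = −10.
ε = (dQ/dP)(P/Q) = (-10)(245.6/2131).
|ε| > 1, so demand is elastic at this price.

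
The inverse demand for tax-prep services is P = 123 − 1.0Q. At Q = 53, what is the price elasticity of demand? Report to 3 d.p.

At Q = 53, P = 123 − 1.0(53) = 70.00.
dP/dQ = −1.0, so dQ/dP = 1/(−1.0) = -1.000.
ε = (dQ/dP)(P/Q) = (-1.000)(70.00/53).

-1.321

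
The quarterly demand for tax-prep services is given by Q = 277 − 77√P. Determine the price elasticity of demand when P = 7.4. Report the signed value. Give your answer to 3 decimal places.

At P = 7.4, Q = 67.537.
dQ/dP = −77/(2√P) = -14.153.
ε = (dQ/dP)(P/Q) = (-14.153)(7.4/67.537).

-1.551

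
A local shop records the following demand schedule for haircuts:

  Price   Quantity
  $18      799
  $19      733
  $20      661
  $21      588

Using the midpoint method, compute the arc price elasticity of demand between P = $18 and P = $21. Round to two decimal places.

-1.98

At P = 18, Q = 799; at P = 21, Q = 588.
ΔQ = -211, ΔP = 3. Midpoints: P̄ = 19.50, Q̄ = 693.5.
ε = (ΔQ/ΔP)(P̄/Q̄) = (-211/3)(19.50/693.5).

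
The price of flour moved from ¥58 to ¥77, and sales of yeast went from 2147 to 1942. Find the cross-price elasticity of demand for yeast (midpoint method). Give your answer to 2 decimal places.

ΔQ_x = 1942 − 2147 = -205; ΔP_y = 77 − 58 = 19.
Midpoints: P̄_y = 67.50, Q̄_x = 2044.5.
ε_xy = (ΔQ_x/ΔP_y)(P̄_y/Q̄_x) = (-205/19)(67.50/2044.5).

-0.36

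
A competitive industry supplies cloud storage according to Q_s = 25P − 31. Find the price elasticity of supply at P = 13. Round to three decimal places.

At P = 13, Q_s = 294.
dQ_s/dP = 25.
ε_s = (dQ_s/dP)(P/Q_s) = (25)(13/294).

1.105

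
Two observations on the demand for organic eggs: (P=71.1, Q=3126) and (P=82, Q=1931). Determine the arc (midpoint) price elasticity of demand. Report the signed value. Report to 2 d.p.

ΔQ = 1931 − 3126 = -1195; ΔP = 82 − 71.1 = 10.9.
Midpoints: P̄ = 76.55, Q̄ = 2528.5.
ε = (ΔQ/ΔP)(P̄/Q̄) = (-1195/10.9)(76.55/2528.5).

-3.32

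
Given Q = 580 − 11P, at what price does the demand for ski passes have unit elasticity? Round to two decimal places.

For linear demand Q = a − bP, ε = −bP/(a − bP). |ε| = 1 when bP = a − bP, i.e. P = a/(2b).
P = 580/(2·11) = 580/22 = 26.3636.

26.36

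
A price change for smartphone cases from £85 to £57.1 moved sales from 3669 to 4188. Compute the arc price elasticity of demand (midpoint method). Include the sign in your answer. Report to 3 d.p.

-0.336

ΔQ = 4188 − 3669 = 519; ΔP = 57.1 − 85 = -27.9.
Midpoints: P̄ = 71.05, Q̄ = 3928.5.
ε = (ΔQ/ΔP)(P̄/Q̄) = (519/-27.9)(71.05/3928.5).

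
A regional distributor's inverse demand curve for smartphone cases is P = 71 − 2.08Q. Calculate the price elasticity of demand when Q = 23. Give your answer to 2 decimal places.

At Q = 23, P = 71 − 2.08(23) = 23.16.
dP/dQ = −2.08, so dQ/dP = 1/(−2.08) = -0.481.
ε = (dQ/dP)(P/Q) = (-0.481)(23.16/23).

-0.48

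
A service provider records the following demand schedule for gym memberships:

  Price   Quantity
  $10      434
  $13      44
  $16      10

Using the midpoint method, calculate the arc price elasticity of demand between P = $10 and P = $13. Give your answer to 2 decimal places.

At P = 10, Q = 434; at P = 13, Q = 44.
ΔQ = -390, ΔP = 3. Midpoints: P̄ = 11.50, Q̄ = 239.0.
ε = (ΔQ/ΔP)(P̄/Q̄) = (-390/3)(11.50/239.0).

-6.26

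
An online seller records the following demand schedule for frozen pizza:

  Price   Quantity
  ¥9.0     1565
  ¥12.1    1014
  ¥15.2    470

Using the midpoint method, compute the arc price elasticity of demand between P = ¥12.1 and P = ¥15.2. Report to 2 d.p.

At P = 12.1, Q = 1014; at P = 15.2, Q = 470.
ΔQ = -544, ΔP = 3.1. Midpoints: P̄ = 13.65, Q̄ = 742.0.
ε = (ΔQ/ΔP)(P̄/Q̄) = (-544/3.1)(13.65/742.0).

-3.23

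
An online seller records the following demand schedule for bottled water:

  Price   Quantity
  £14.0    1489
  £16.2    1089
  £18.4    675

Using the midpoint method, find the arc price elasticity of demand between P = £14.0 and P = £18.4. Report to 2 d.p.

At P = 14.0, Q = 1489; at P = 18.4, Q = 675.
ΔQ = -814, ΔP = 4.4. Midpoints: P̄ = 16.20, Q̄ = 1082.0.
ε = (ΔQ/ΔP)(P̄/Q̄) = (-814/4.4)(16.20/1082.0).

-2.77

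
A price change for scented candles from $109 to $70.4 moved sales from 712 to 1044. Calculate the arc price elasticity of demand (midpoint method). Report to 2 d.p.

-0.88

ΔQ = 1044 − 712 = 332; ΔP = 70.4 − 109 = -38.6.
Midpoints: P̄ = 89.70, Q̄ = 878.0.
ε = (ΔQ/ΔP)(P̄/Q̄) = (332/-38.6)(89.70/878.0).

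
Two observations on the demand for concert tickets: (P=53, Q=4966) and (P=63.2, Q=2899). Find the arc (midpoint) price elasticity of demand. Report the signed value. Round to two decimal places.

ΔQ = 2899 − 4966 = -2067; ΔP = 63.2 − 53 = 10.2.
Midpoints: P̄ = 58.10, Q̄ = 3932.5.
ε = (ΔQ/ΔP)(P̄/Q̄) = (-2067/10.2)(58.10/3932.5).

-2.99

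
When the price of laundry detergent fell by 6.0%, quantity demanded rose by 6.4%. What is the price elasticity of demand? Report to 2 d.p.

ε = %ΔQ / %ΔP = (6.4)/(-6.0) = -1.067.

-1.07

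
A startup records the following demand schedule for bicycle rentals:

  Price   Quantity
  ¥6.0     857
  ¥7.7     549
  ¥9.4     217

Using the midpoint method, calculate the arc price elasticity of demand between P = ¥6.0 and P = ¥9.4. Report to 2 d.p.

At P = 6.0, Q = 857; at P = 9.4, Q = 217.
ΔQ = -640, ΔP = 3.4. Midpoints: P̄ = 7.70, Q̄ = 537.0.
ε = (ΔQ/ΔP)(P̄/Q̄) = (-640/3.4)(7.70/537.0).

-2.70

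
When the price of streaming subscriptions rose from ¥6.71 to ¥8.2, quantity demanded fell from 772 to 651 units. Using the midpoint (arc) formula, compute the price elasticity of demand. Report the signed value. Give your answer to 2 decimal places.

-0.85

ΔQ = 651 − 772 = -121; ΔP = 8.2 − 6.71 = 1.49.
Midpoints: P̄ = 7.46, Q̄ = 711.5.
ε = (ΔQ/ΔP)(P̄/Q̄) = (-121/1.49)(7.46/711.5).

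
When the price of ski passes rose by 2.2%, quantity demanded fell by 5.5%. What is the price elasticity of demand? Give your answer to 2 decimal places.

-2.50

ε = %ΔQ / %ΔP = (-5.5)/(2.2) = -2.500.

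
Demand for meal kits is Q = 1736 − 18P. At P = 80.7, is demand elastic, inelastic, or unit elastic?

Q = 283.400, dQ/dP = -18.
ε = (dQ/dP)(P/Q) ≈ -5.126.
|ε| = 5.13 > 1.

elastic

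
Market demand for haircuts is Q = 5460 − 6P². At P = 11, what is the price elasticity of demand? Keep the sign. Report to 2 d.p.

At P = 11, Q = 4734.
dQ/dP = −12P = -132.
ε = (dQ/dP)(P/Q) = (-132)(11/4734).

-0.31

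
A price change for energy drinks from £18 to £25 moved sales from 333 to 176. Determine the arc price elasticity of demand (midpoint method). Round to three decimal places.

-1.895

ΔQ = 176 − 333 = -157; ΔP = 25 − 18 = 7.
Midpoints: P̄ = 21.50, Q̄ = 254.5.
ε = (ΔQ/ΔP)(P̄/Q̄) = (-157/7)(21.50/254.5).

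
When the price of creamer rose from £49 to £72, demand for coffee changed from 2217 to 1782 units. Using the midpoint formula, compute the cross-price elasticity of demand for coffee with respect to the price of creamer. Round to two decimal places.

-0.57

ΔQ_x = 1782 − 2217 = -435; ΔP_y = 72 − 49 = 23.
Midpoints: P̄_y = 60.50, Q̄_x = 1999.5.
ε_xy = (ΔQ_x/ΔP_y)(P̄_y/Q̄_x) = (-435/23)(60.50/1999.5).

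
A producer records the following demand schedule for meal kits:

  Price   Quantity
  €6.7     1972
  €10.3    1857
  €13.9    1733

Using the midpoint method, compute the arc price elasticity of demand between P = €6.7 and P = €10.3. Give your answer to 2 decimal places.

-0.14

At P = 6.7, Q = 1972; at P = 10.3, Q = 1857.
ΔQ = -115, ΔP = 3.6. Midpoints: P̄ = 8.50, Q̄ = 1914.5.
ε = (ΔQ/ΔP)(P̄/Q̄) = (-115/3.6)(8.50/1914.5).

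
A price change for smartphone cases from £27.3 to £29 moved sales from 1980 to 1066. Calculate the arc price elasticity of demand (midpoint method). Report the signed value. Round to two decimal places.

ΔQ = 1066 − 1980 = -914; ΔP = 29 − 27.3 = 1.7.
Midpoints: P̄ = 28.15, Q̄ = 1523.0.
ε = (ΔQ/ΔP)(P̄/Q̄) = (-914/1.7)(28.15/1523.0).

-9.94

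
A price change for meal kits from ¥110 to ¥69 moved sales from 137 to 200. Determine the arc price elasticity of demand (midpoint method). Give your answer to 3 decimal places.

ΔQ = 200 − 137 = 63; ΔP = 69 − 110 = -41.
Midpoints: P̄ = 89.50, Q̄ = 168.5.
ε = (ΔQ/ΔP)(P̄/Q̄) = (63/-41)(89.50/168.5).

-0.816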